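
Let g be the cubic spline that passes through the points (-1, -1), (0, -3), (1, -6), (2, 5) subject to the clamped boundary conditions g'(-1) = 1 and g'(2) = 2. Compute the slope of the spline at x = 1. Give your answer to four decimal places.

Write m_i for g''(x_i). With h_i = 1, 1, 1 and divided differences Δ_i = -2, -3, 11, the continuity of g' gives the tridiagonal system
  1·m_0 + 4·m_1 + 1·m_2 = 6(Δ_1 - Δ_0) = -6
  1·m_1 + 4·m_2 + 1·m_3 = 6(Δ_2 - Δ_1) = 84
Clamped end conditions give two more equations: 2h_0·m_0 + h_0·m_1 = 6(Δ_0 - g'(-1)) = -18 and h_2·m_2 + 2h_2·m_3 = 6(g'(2) - Δ_2) = -54.
Solving: m_0 = -68/15, m_1 = -134/15, m_2 = 514/15, m_3 = -662/15.
On [1, 2], g'(x) = b_2 + 2c_2·(x - 1) + 3d_2·(x - 1)² with b_2 = Δ_2 - h_2(2m_2 + m_3)/6 = 104/15, c_2 = m_2/2 = 257/15, d_2 = (m_3 - m_2)/(6h_2) = -196/15. So g'(1) = 104/15.

6.9333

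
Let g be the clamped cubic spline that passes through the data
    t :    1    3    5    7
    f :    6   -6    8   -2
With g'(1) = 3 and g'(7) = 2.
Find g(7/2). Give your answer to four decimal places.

-3.9875

With σ_i denoting the second derivative at x_i, h_i = 2, 2, 2, and Δ_i = (y_(i+1) − y_i)/h_i = -6, 7, -5:
  2·σ_0 + 8·σ_1 + 2·σ_2 = 6(Δ_1 - Δ_0) = 78
  2·σ_1 + 8·σ_2 + 2·σ_3 = 6(Δ_2 - Δ_1) = -72
Clamped end conditions give two more equations: 2h_0·σ_0 + h_0·σ_1 = 6(Δ_0 - g'(1)) = -54 and h_2·σ_2 + 2h_2·σ_3 = 6(g'(7) - Δ_2) = 42.
Solving the tridiagonal system: σ_0 = -356/15, σ_1 = 307/15, σ_2 = -287/15, σ_3 = 301/15.
On [3, 5], g(t) = -6 - 4/15·(t - 3) + 307/30·(t - 3)² - 33/10·(t - 3)³.
With (t - 3) = 1/2: g(7/2) = -319/80.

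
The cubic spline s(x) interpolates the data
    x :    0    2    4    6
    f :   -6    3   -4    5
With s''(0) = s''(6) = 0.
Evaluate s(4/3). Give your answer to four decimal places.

With M_i denoting the second derivative at x_i, h_i = 2, 2, 2, and Δ_i = (y_(i+1) − y_i)/h_i = 9/2, -7/2, 9/2:
  2·M_0 + 8·M_1 + 2·M_2 = 6(Δ_1 - Δ_0) = -48
  2·M_1 + 8·M_2 + 2·M_3 = 6(Δ_2 - Δ_1) = 48
Natural end conditions: M_0 = M_3 = 0.
Forward elimination and back-substitution give M_0 = 0, M_1 = -8, M_2 = 8, M_3 = 0.
On [0, 2], s(x) = -6 + 43/6·x + 0·x² - 2/3·x³.
With x = 4/3: s(4/3) = 160/81.

1.9753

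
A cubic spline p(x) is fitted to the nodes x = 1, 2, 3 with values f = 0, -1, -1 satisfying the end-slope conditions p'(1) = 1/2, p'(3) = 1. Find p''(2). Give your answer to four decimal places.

Let M_i = p''(x_i). Step sizes h_i = 1, 1; slopes of the chords Δ_i = (y_(i+1) - y_i)/h_i = -1, 0.
  1·M_0 + 4·M_1 + 1·M_2 = 6(Δ_1 - Δ_0) = 6
Clamped end conditions give two more equations: 2h_0·M_0 + h_0·M_1 = 6(Δ_0 - p'(1)) = -9 and h_1·M_1 + 2h_1·M_2 = 6(p'(3) - Δ_1) = 6.
Solving the tridiagonal system: M_0 = -23/4, M_1 = 5/2, M_2 = 7/4.

2.5000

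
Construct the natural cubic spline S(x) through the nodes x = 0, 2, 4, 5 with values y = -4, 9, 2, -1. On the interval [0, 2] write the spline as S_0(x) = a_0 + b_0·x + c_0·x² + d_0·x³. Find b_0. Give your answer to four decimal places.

Write σ_i for S''(x_i). With h_i = 2, 2, 1 and divided differences Δ_i = 13/2, -7/2, -3, the continuity of S' gives the tridiagonal system
  2·σ_0 + 8·σ_1 + 2·σ_2 = 6(Δ_1 - Δ_0) = -60
  2·σ_1 + 6·σ_2 + 1·σ_3 = 6(Δ_2 - Δ_1) = 3
Natural end conditions: σ_0 = σ_3 = 0.
Forward elimination and back-substitution give σ_0 = 0, σ_1 = -183/22, σ_2 = 36/11, σ_3 = 0.
On [0, 2], with S_0(x) = a_0 + b_0·x + c_0·x² + d_0·x³: c_0 = σ_0/2 = 0, d_0 = (σ_1 - σ_0)/(6h_0) = -61/88, b_0 = Δ_0 - h_0(2σ_0 + σ_1)/6 = 102/11.

9.2727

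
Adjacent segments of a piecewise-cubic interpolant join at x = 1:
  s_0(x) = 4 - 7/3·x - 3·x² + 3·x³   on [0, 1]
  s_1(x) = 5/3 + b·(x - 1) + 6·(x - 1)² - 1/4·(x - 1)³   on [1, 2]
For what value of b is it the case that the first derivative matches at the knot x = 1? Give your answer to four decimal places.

s_0'(x) = -7/3 - 6·x + 9·x², so s_0'(1) = 2/3. On the right, s_1'(1) = b, so b = 2/3.

0.6667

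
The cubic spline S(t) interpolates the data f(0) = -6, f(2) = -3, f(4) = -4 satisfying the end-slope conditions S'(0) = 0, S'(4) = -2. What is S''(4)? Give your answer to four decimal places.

With m_i denoting the second derivative at x_i, h_i = 2, 2, and Δ_i = (y_(i+1) − y_i)/h_i = 3/2, -1/2:
  2·m_0 + 8·m_1 + 2·m_2 = 6(Δ_1 - Δ_0) = -12
Clamped end conditions give two more equations: 2h_0·m_0 + h_0·m_1 = 6(Δ_0 - S'(0)) = 9 and h_1·m_1 + 2h_1·m_2 = 6(S'(4) - Δ_1) = -9.
Solving: m_0 = 13/4, m_1 = -2, m_2 = -5/4.

-1.2500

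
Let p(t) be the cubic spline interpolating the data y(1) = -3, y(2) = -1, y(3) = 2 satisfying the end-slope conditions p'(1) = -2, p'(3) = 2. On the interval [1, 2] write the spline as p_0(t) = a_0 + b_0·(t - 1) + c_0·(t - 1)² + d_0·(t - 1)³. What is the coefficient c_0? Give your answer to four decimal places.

Write m_i for p''(x_i). With h_i = 1, 1 and divided differences Δ_i = 2, 3, the continuity of p' gives the tridiagonal system
  1·m_0 + 4·m_1 + 1·m_2 = 6(Δ_1 - Δ_0) = 6
Clamped end conditions give two more equations: 2h_0·m_0 + h_0·m_1 = 6(Δ_0 - p'(1)) = 24 and h_1·m_1 + 2h_1·m_2 = 6(p'(3) - Δ_1) = -6.
Forward elimination and back-substitution give m_0 = 25/2, m_1 = -1, m_2 = -5/2.
On [1, 2], with p_0(t) = a_0 + b_0·(t - 1) + c_0·(t - 1)² + d_0·(t - 1)³: c_0 = m_0/2 = 25/4, d_0 = (m_1 - m_0)/(6h_0) = -9/4, b_0 = Δ_0 - h_0(2m_0 + m_1)/6 = -2.

6.2500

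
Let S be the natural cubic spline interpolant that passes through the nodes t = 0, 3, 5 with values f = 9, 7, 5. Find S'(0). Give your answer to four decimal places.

-0.5667

Put m_i = S'' at the i-th knot. Here h = (3, 2) and Δ = (-2/3, -1), so the interior equations h_(i-1)·m_(i-1) + 2(h_(i-1)+h_i)·m_i + h_i·m_(i+1) = 6(Δ_i − Δ_(i-1)) read
  3·m_0 + 10·m_1 + 2·m_2 = 6(Δ_1 - Δ_0) = -2
Natural end conditions: m_0 = m_2 = 0.
Hence m_0 = 0, m_1 = -1/5, m_2 = 0.
On [0, 3], S'(t) = b_0 + 2c_0·t + 3d_0·t² with b_0 = Δ_0 - h_0(2m_0 + m_1)/6 = -17/30, c_0 = m_0/2 = 0, d_0 = (m_1 - m_0)/(6h_0) = -1/90. So S'(0) = -17/30.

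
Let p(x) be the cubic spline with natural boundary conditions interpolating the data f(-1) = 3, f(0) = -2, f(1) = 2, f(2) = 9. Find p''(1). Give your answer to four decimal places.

Let m_i = p''(x_i). Step sizes h_i = 1, 1, 1; slopes of the chords Δ_i = (y_(i+1) - y_i)/h_i = -5, 4, 7.
  1·m_0 + 4·m_1 + 1·m_2 = 6(Δ_1 - Δ_0) = 54
  1·m_1 + 4·m_2 + 1·m_3 = 6(Δ_2 - Δ_1) = 18
Natural end conditions: m_0 = m_3 = 0.
Solving the tridiagonal system: m_0 = 0, m_1 = 66/5, m_2 = 6/5, m_3 = 0.

1.2000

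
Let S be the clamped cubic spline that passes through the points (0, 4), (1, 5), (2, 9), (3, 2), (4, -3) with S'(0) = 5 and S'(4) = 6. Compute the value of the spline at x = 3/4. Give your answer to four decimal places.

Write M_i for S''(x_i). With h_i = 1, 1, 1, 1 and divided differences Δ_i = 1, 4, -7, -5, the continuity of S' gives the tridiagonal system
  1·M_0 + 4·M_1 + 1·M_2 = 6(Δ_1 - Δ_0) = 18
  1·M_1 + 4·M_2 + 1·M_3 = 6(Δ_2 - Δ_1) = -66
  1·M_2 + 4·M_3 + 1·M_4 = 6(Δ_3 - Δ_2) = 12
Clamped end conditions give two more equations: 2h_0·M_0 + h_0·M_1 = 6(Δ_0 - S'(0)) = -24 and h_3·M_3 + 2h_3·M_4 = 6(S'(4) - Δ_3) = 66.
Forward elimination and back-substitution give M_0 = -134/7, M_1 = 100/7, M_2 = -20, M_3 = -2/7, M_4 = 232/7.
On [0, 1], S(x) = 4 + 5·x - 67/7·x² + 39/7·x³.
With x = 3/4: S(3/4) = 2113/448.

4.7165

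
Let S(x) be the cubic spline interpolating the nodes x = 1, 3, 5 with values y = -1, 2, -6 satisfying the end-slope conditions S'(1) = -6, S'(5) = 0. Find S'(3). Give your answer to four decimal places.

-0.3750

With m_i denoting the second derivative at x_i, h_i = 2, 2, and Δ_i = (y_(i+1) − y_i)/h_i = 3/2, -4:
  2·m_0 + 8·m_1 + 2·m_2 = 6(Δ_1 - Δ_0) = -33
Clamped end conditions give two more equations: 2h_0·m_0 + h_0·m_1 = 6(Δ_0 - S'(1)) = 45 and h_1·m_1 + 2h_1·m_2 = 6(S'(5) - Δ_1) = 24.
Solving the tridiagonal system: m_0 = 135/8, m_1 = -45/4, m_2 = 93/8.
On [3, 5], S'(x) = b_1 + 2c_1·(x - 3) + 3d_1·(x - 3)² with b_1 = Δ_1 - h_1(2m_1 + m_2)/6 = -3/8, c_1 = m_1/2 = -45/8, d_1 = (m_2 - m_1)/(6h_1) = 61/32. So S'(3) = -3/8.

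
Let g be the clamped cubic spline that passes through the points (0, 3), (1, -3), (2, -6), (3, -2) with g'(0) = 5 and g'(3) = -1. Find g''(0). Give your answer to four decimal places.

With M_i denoting the second derivative at x_i, h_i = 1, 1, 1, and Δ_i = (y_(i+1) − y_i)/h_i = -6, -3, 4:
  1·M_0 + 4·M_1 + 1·M_2 = 6(Δ_1 - Δ_0) = 18
  1·M_1 + 4·M_2 + 1·M_3 = 6(Δ_2 - Δ_1) = 42
Clamped end conditions give two more equations: 2h_0·M_0 + h_0·M_1 = 6(Δ_0 - g'(0)) = -66 and h_2·M_2 + 2h_2·M_3 = 6(g'(3) - Δ_2) = -30.
Solving: M_0 = -192/5, M_1 = 54/5, M_2 = 66/5, M_3 = -108/5.

-38.4000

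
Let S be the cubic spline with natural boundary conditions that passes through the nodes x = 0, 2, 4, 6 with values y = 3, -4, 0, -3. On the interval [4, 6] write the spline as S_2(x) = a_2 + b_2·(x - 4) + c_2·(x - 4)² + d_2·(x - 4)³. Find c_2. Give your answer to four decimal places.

-1.9500

Put σ_i = S'' at the i-th knot. Here h = (2, 2, 2) and Δ = (-7/2, 2, -3/2), so the interior equations h_(i-1)·σ_(i-1) + 2(h_(i-1)+h_i)·σ_i + h_i·σ_(i+1) = 6(Δ_i − Δ_(i-1)) read
  2·σ_0 + 8·σ_1 + 2·σ_2 = 6(Δ_1 - Δ_0) = 33
  2·σ_1 + 8·σ_2 + 2·σ_3 = 6(Δ_2 - Δ_1) = -21
Natural end conditions: σ_0 = σ_3 = 0.
Solving: σ_0 = 0, σ_1 = 51/10, σ_2 = -39/10, σ_3 = 0.
On [4, 6], with S_2(x) = a_2 + b_2·(x - 4) + c_2·(x - 4)² + d_2·(x - 4)³: c_2 = σ_2/2 = -39/20, d_2 = (σ_3 - σ_2)/(6h_2) = 13/40, b_2 = Δ_2 - h_2(2σ_2 + σ_3)/6 = 11/10.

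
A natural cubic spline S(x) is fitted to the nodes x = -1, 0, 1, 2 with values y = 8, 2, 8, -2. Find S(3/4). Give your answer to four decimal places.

7.1625

With M_i denoting the second derivative at x_i, h_i = 1, 1, 1, and Δ_i = (y_(i+1) − y_i)/h_i = -6, 6, -10:
  1·M_0 + 4·M_1 + 1·M_2 = 6(Δ_1 - Δ_0) = 72
  1·M_1 + 4·M_2 + 1·M_3 = 6(Δ_2 - Δ_1) = -96
Natural end conditions: M_0 = M_3 = 0.
Forward elimination and back-substitution give M_0 = 0, M_1 = 128/5, M_2 = -152/5, M_3 = 0.
On [0, 1], S(x) = 2 + 38/15·x + 64/5·x² - 28/3·x³.
With x = 3/4: S(3/4) = 573/80.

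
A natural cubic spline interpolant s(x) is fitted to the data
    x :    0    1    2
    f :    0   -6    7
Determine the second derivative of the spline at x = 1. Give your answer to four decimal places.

28.5000

Let M_i = s''(x_i). Step sizes h_i = 1, 1; slopes of the chords Δ_i = (y_(i+1) - y_i)/h_i = -6, 13.
  1·M_0 + 4·M_1 + 1·M_2 = 6(Δ_1 - Δ_0) = 114
Natural end conditions: M_0 = M_2 = 0.
Solving: M_0 = 0, M_1 = 57/2, M_2 = 0.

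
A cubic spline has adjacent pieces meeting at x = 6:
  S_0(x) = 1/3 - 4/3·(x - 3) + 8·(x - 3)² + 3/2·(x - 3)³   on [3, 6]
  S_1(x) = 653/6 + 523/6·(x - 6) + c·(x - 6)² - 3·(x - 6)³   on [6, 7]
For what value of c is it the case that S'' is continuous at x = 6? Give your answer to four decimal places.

21.5000

S_0''(x) = 16 + 9·(x - 3), so S_0''(6) = 43. On the right, S_1''(6) = 2c, so c = 43/2.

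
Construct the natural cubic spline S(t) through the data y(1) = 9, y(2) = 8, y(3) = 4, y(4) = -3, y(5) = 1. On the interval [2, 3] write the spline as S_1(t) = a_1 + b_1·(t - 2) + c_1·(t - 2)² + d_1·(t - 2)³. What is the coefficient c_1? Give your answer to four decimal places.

Let M_i = S''(x_i). Step sizes h_i = 1, 1, 1, 1; slopes of the chords Δ_i = (y_(i+1) - y_i)/h_i = -1, -4, -7, 4.
  1·M_0 + 4·M_1 + 1·M_2 = 6(Δ_1 - Δ_0) = -18
  1·M_1 + 4·M_2 + 1·M_3 = 6(Δ_2 - Δ_1) = -18
  1·M_2 + 4·M_3 + 1·M_4 = 6(Δ_3 - Δ_2) = 66
Natural end conditions: M_0 = M_4 = 0.
Forward elimination and back-substitution give M_0 = 0, M_1 = -33/14, M_2 = -60/7, M_3 = 261/14, M_4 = 0.
On [2, 3], with S_1(t) = a_1 + b_1·(t - 2) + c_1·(t - 2)² + d_1·(t - 2)³: c_1 = M_1/2 = -33/28, d_1 = (M_2 - M_1)/(6h_1) = -29/28, b_1 = Δ_1 - h_1(2M_1 + M_2)/6 = -25/14.

-1.1786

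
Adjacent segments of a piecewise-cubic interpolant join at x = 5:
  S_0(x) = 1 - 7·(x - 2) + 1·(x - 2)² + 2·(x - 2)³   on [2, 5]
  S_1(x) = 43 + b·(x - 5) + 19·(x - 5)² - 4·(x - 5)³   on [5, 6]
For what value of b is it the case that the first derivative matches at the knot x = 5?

53

S_0'(x) = -7 + 2·(x - 2) + 6·(x - 2)², so S_0'(5) = 53. On the right, S_1'(5) = b, so b = 53.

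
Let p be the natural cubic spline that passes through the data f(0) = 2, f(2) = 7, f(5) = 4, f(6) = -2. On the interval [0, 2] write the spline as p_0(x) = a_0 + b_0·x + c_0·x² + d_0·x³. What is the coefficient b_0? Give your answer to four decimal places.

2.8662

With M_i denoting the second derivative at x_i, h_i = 2, 3, 1, and Δ_i = (y_(i+1) − y_i)/h_i = 5/2, -1, -6:
  2·M_0 + 10·M_1 + 3·M_2 = 6(Δ_1 - Δ_0) = -21
  3·M_1 + 8·M_2 + 1·M_3 = 6(Δ_2 - Δ_1) = -30
Natural end conditions: M_0 = M_3 = 0.
Forward elimination and back-substitution give M_0 = 0, M_1 = -78/71, M_2 = -237/71, M_3 = 0.
On [0, 2], with p_0(x) = a_0 + b_0·x + c_0·x² + d_0·x³: c_0 = M_0/2 = 0, d_0 = (M_1 - M_0)/(6h_0) = -13/142, b_0 = Δ_0 - h_0(2M_0 + M_1)/6 = 407/142.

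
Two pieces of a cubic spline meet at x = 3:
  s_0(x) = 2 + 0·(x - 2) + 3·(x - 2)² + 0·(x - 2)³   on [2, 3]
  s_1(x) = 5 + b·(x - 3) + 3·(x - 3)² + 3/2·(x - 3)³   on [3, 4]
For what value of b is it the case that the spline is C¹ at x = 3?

s_0'(x) = 0 + 6·(x - 2) + 0·(x - 2)², so s_0'(3) = 6. On the right, s_1'(3) = b, so b = 6.

6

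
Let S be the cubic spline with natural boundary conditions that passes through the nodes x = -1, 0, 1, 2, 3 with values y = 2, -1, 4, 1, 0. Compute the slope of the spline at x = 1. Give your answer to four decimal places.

Let σ_i = S''(x_i). Step sizes h_i = 1, 1, 1, 1; slopes of the chords Δ_i = (y_(i+1) - y_i)/h_i = -3, 5, -3, -1.
  1·σ_0 + 4·σ_1 + 1·σ_2 = 6(Δ_1 - Δ_0) = 48
  1·σ_1 + 4·σ_2 + 1·σ_3 = 6(Δ_2 - Δ_1) = -48
  1·σ_2 + 4·σ_3 + 1·σ_4 = 6(Δ_3 - Δ_2) = 12
Natural end conditions: σ_0 = σ_4 = 0.
Solving: σ_0 = 0, σ_1 = 33/2, σ_2 = -18, σ_3 = 15/2, σ_4 = 0.
On [1, 2], S'(x) = b_2 + 2c_2·(x - 1) + 3d_2·(x - 1)² with b_2 = Δ_2 - h_2(2σ_2 + σ_3)/6 = 7/4, c_2 = σ_2/2 = -9, d_2 = (σ_3 - σ_2)/(6h_2) = 17/4. So S'(1) = 7/4.

1.7500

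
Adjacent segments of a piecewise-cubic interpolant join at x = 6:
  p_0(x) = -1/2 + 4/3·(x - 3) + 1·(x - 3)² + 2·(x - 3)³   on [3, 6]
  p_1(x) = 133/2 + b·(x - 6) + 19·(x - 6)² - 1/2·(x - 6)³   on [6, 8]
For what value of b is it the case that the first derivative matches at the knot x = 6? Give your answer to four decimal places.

61.3333

p_0'(x) = 4/3 + 2·(x - 3) + 6·(x - 3)², so p_0'(6) = 184/3. On the right, p_1'(6) = b, so b = 184/3.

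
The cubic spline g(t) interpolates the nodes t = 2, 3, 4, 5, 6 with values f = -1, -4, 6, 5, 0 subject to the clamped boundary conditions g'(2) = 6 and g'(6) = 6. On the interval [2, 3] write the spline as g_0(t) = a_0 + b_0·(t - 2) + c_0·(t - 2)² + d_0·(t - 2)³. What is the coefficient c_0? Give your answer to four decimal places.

-22.6607

Let σ_i = g''(x_i). Step sizes h_i = 1, 1, 1, 1; slopes of the chords Δ_i = (y_(i+1) - y_i)/h_i = -3, 10, -1, -5.
  1·σ_0 + 4·σ_1 + 1·σ_2 = 6(Δ_1 - Δ_0) = 78
  1·σ_1 + 4·σ_2 + 1·σ_3 = 6(Δ_2 - Δ_1) = -66
  1·σ_2 + 4·σ_3 + 1·σ_4 = 6(Δ_3 - Δ_2) = -24
Clamped end conditions give two more equations: 2h_0·σ_0 + h_0·σ_1 = 6(Δ_0 - g'(2)) = -54 and h_3·σ_3 + 2h_3·σ_4 = 6(g'(6) - Δ_3) = 66.
Solving the tridiagonal system: σ_0 = -1269/28, σ_1 = 513/14, σ_2 = -93/4, σ_3 = -135/14, σ_4 = 1059/28.
On [2, 3], with g_0(t) = a_0 + b_0·(t - 2) + c_0·(t - 2)² + d_0·(t - 2)³: c_0 = σ_0/2 = -1269/56, d_0 = (σ_1 - σ_0)/(6h_0) = 765/56, b_0 = Δ_0 - h_0(2σ_0 + σ_1)/6 = 6.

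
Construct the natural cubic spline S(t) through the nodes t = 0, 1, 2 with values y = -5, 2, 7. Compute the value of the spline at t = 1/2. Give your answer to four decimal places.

-1.3125

Let M_i = S''(x_i). Step sizes h_i = 1, 1; slopes of the chords Δ_i = (y_(i+1) - y_i)/h_i = 7, 5.
  1·M_0 + 4·M_1 + 1·M_2 = 6(Δ_1 - Δ_0) = -12
Natural end conditions: M_0 = M_2 = 0.
Forward elimination and back-substitution give M_0 = 0, M_1 = -3, M_2 = 0.
On [0, 1], S(t) = -5 + 15/2·t + 0·t² - 1/2·t³.
With t = 1/2: S(1/2) = -21/16.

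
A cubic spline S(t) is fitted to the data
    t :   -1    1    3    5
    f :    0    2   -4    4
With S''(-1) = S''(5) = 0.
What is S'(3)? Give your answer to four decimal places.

-0.2667

With M_i denoting the second derivative at x_i, h_i = 2, 2, 2, and Δ_i = (y_(i+1) − y_i)/h_i = 1, -3, 4:
  2·M_0 + 8·M_1 + 2·M_2 = 6(Δ_1 - Δ_0) = -24
  2·M_1 + 8·M_2 + 2·M_3 = 6(Δ_2 - Δ_1) = 42
Natural end conditions: M_0 = M_3 = 0.
Hence M_0 = 0, M_1 = -23/5, M_2 = 32/5, M_3 = 0.
On [3, 5], S'(t) = b_2 + 2c_2·(t - 3) + 3d_2·(t - 3)² with b_2 = Δ_2 - h_2(2M_2 + M_3)/6 = -4/15, c_2 = M_2/2 = 16/5, d_2 = (M_3 - M_2)/(6h_2) = -8/15. So S'(3) = -4/15.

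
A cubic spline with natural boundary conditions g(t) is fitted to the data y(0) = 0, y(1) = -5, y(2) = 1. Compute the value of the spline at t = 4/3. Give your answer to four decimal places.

-4.0185

Let σ_i = g''(x_i). Step sizes h_i = 1, 1; slopes of the chords Δ_i = (y_(i+1) - y_i)/h_i = -5, 6.
  1·σ_0 + 4·σ_1 + 1·σ_2 = 6(Δ_1 - Δ_0) = 66
Natural end conditions: σ_0 = σ_2 = 0.
Solving: σ_0 = 0, σ_1 = 33/2, σ_2 = 0.
On [1, 2], g(t) = -5 + 1/2·(t - 1) + 33/4·(t - 1)² - 11/4·(t - 1)³.
With (t - 1) = 1/3: g(4/3) = -217/54.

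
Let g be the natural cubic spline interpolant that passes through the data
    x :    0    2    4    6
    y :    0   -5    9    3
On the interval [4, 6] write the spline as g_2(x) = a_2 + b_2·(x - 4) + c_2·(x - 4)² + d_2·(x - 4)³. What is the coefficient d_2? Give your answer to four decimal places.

0.8250

Write m_i for g''(x_i). With h_i = 2, 2, 2 and divided differences Δ_i = -5/2, 7, -3, the continuity of g' gives the tridiagonal system
  2·m_0 + 8·m_1 + 2·m_2 = 6(Δ_1 - Δ_0) = 57
  2·m_1 + 8·m_2 + 2·m_3 = 6(Δ_2 - Δ_1) = -60
Natural end conditions: m_0 = m_3 = 0.
Solving the tridiagonal system: m_0 = 0, m_1 = 48/5, m_2 = -99/10, m_3 = 0.
On [4, 6], with g_2(x) = a_2 + b_2·(x - 4) + c_2·(x - 4)² + d_2·(x - 4)³: c_2 = m_2/2 = -99/20, d_2 = (m_3 - m_2)/(6h_2) = 33/40, b_2 = Δ_2 - h_2(2m_2 + m_3)/6 = 18/5.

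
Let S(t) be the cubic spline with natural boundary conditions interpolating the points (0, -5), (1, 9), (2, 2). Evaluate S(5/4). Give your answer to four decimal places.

8.9727

Put M_i = S'' at the i-th knot. Here h = (1, 1) and Δ = (14, -7), so the interior equations h_(i-1)·M_(i-1) + 2(h_(i-1)+h_i)·M_i + h_i·M_(i+1) = 6(Δ_i − Δ_(i-1)) read
  1·M_0 + 4·M_1 + 1·M_2 = 6(Δ_1 - Δ_0) = -126
Natural end conditions: M_0 = M_2 = 0.
Solving the tridiagonal system: M_0 = 0, M_1 = -63/2, M_2 = 0.
On [1, 2], S(t) = 9 + 7/2·(t - 1) - 63/4·(t - 1)² + 21/4·(t - 1)³.
With (t - 1) = 1/4: S(5/4) = 2297/256.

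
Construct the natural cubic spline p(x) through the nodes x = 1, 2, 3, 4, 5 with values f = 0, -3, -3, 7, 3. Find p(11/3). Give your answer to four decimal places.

4.2209

Let m_i = p''(x_i). Step sizes h_i = 1, 1, 1, 1; slopes of the chords Δ_i = (y_(i+1) - y_i)/h_i = -3, 0, 10, -4.
  1·m_0 + 4·m_1 + 1·m_2 = 6(Δ_1 - Δ_0) = 18
  1·m_1 + 4·m_2 + 1·m_3 = 6(Δ_2 - Δ_1) = 60
  1·m_2 + 4·m_3 + 1·m_4 = 6(Δ_3 - Δ_2) = -84
Natural end conditions: m_0 = m_4 = 0.
Solving: m_0 = 0, m_1 = -27/28, m_2 = 153/7, m_3 = -741/28, m_4 = 0.
On [3, 4], p(x) = -3 + 57/8·(x - 3) + 153/14·(x - 3)² - 451/56·(x - 3)³.
With (x - 3) = 2/3: p(11/3) = 3191/756.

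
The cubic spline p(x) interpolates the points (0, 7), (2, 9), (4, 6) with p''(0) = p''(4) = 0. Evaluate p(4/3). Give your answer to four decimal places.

Let M_i = p''(x_i). Step sizes h_i = 2, 2; slopes of the chords Δ_i = (y_(i+1) - y_i)/h_i = 1, -3/2.
  2·M_0 + 8·M_1 + 2·M_2 = 6(Δ_1 - Δ_0) = -15
Natural end conditions: M_0 = M_2 = 0.
Hence M_0 = 0, M_1 = -15/8, M_2 = 0.
On [0, 2], p(x) = 7 + 13/8·x + 0·x² - 5/32·x³.
With x = 4/3: p(4/3) = 475/54.

8.7963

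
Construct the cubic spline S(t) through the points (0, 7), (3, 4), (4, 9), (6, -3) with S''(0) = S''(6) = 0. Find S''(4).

-12

Put m_i = S'' at the i-th knot. Here h = (3, 1, 2) and Δ = (-1, 5, -6), so the interior equations h_(i-1)·m_(i-1) + 2(h_(i-1)+h_i)·m_i + h_i·m_(i+1) = 6(Δ_i − Δ_(i-1)) read
  3·m_0 + 8·m_1 + 1·m_2 = 6(Δ_1 - Δ_0) = 36
  1·m_1 + 6·m_2 + 2·m_3 = 6(Δ_2 - Δ_1) = -66
Natural end conditions: m_0 = m_3 = 0.
Hence m_0 = 0, m_1 = 6, m_2 = -12, m_3 = 0.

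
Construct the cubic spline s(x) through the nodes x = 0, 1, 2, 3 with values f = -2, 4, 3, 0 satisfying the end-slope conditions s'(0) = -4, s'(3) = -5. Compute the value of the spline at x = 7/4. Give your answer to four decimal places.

3.8563

Put M_i = s'' at the i-th knot. Here h = (1, 1, 1) and Δ = (6, -1, -3), so the interior equations h_(i-1)·M_(i-1) + 2(h_(i-1)+h_i)·M_i + h_i·M_(i+1) = 6(Δ_i − Δ_(i-1)) read
  1·M_0 + 4·M_1 + 1·M_2 = 6(Δ_1 - Δ_0) = -42
  1·M_1 + 4·M_2 + 1·M_3 = 6(Δ_2 - Δ_1) = -12
Clamped end conditions give two more equations: 2h_0·M_0 + h_0·M_1 = 6(Δ_0 - s'(0)) = 60 and h_2·M_2 + 2h_2·M_3 = 6(s'(3) - Δ_2) = -12.
Hence M_0 = 614/15, M_1 = -328/15, M_2 = 68/15, M_3 = -124/15.
On [1, 2], s(x) = 4 + 83/15·(x - 1) - 164/15·(x - 1)² + 22/5·(x - 1)³.
With (x - 1) = 3/4: s(7/4) = 617/160.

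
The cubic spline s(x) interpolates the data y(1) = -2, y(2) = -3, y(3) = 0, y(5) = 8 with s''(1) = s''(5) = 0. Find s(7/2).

Write m_i for s''(x_i). With h_i = 1, 1, 2 and divided differences Δ_i = -1, 3, 4, the continuity of s' gives the tridiagonal system
  1·m_0 + 4·m_1 + 1·m_2 = 6(Δ_1 - Δ_0) = 24
  1·m_1 + 6·m_2 + 2·m_3 = 6(Δ_2 - Δ_1) = 6
Natural end conditions: m_0 = m_3 = 0.
Solving the tridiagonal system: m_0 = 0, m_1 = 6, m_2 = 0, m_3 = 0.
On [3, 5], s(x) = 0 + 4·(x - 3) + 0·(x - 3)² + 0·(x - 3)³.
With (x - 3) = 1/2: s(7/2) = 2.

2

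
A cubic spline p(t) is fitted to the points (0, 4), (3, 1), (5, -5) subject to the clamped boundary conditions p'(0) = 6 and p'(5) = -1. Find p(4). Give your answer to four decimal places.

Let σ_i = p''(x_i). Step sizes h_i = 3, 2; slopes of the chords Δ_i = (y_(i+1) - y_i)/h_i = -1, -3.
  3·σ_0 + 10·σ_1 + 2·σ_2 = 6(Δ_1 - Δ_0) = -12
Clamped end conditions give two more equations: 2h_0·σ_0 + h_0·σ_1 = 6(Δ_0 - p'(0)) = -42 and h_1·σ_1 + 2h_1·σ_2 = 6(p'(5) - Δ_1) = 12.
Hence σ_0 = -36/5, σ_1 = 2/5, σ_2 = 14/5.
On [3, 5], p(t) = 1 - 21/5·(t - 3) + 1/5·(t - 3)² + 1/5·(t - 3)³.
With (t - 3) = 1: p(4) = -14/5.

-2.8000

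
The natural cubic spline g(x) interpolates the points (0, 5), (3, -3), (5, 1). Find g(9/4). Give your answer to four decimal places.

-2.3781

With m_i denoting the second derivative at x_i, h_i = 3, 2, and Δ_i = (y_(i+1) − y_i)/h_i = -8/3, 2:
  3·m_0 + 10·m_1 + 2·m_2 = 6(Δ_1 - Δ_0) = 28
Natural end conditions: m_0 = m_2 = 0.
Solving: m_0 = 0, m_1 = 14/5, m_2 = 0.
On [0, 3], g(x) = 5 - 61/15·x + 0·x² + 7/45·x³.
With x = 9/4: g(9/4) = -761/320.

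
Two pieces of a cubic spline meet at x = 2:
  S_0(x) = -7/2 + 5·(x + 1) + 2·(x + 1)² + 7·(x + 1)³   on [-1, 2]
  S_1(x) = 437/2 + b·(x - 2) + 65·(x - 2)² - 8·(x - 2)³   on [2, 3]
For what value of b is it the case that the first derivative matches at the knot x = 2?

S_0'(x) = 5 + 4·(x + 1) + 21·(x + 1)², so S_0'(2) = 206. On the right, S_1'(2) = b, so b = 206.

206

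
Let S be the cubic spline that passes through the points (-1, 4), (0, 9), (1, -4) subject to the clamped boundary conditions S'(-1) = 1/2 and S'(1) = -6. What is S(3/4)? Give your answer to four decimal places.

-1.3418

With M_i denoting the second derivative at x_i, h_i = 1, 1, and Δ_i = (y_(i+1) − y_i)/h_i = 5, -13:
  1·M_0 + 4·M_1 + 1·M_2 = 6(Δ_1 - Δ_0) = -108
Clamped end conditions give two more equations: 2h_0·M_0 + h_0·M_1 = 6(Δ_0 - S'(-1)) = 27 and h_1·M_1 + 2h_1·M_2 = 6(S'(1) - Δ_1) = 42.
Forward elimination and back-substitution give M_0 = 149/4, M_1 = -95/2, M_2 = 179/4.
On [0, 1], S(x) = 9 - 37/8·x - 95/4·x² + 123/8·x³.
With x = 3/4: S(3/4) = -687/512.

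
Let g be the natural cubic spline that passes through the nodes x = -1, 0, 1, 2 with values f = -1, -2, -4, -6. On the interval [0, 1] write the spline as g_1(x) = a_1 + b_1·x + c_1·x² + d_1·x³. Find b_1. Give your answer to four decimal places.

-1.5333

Put σ_i = g'' at the i-th knot. Here h = (1, 1, 1) and Δ = (-1, -2, -2), so the interior equations h_(i-1)·σ_(i-1) + 2(h_(i-1)+h_i)·σ_i + h_i·σ_(i+1) = 6(Δ_i − Δ_(i-1)) read
  1·σ_0 + 4·σ_1 + 1·σ_2 = 6(Δ_1 - Δ_0) = -6
  1·σ_1 + 4·σ_2 + 1·σ_3 = 6(Δ_2 - Δ_1) = 0
Natural end conditions: σ_0 = σ_3 = 0.
Solving the tridiagonal system: σ_0 = 0, σ_1 = -8/5, σ_2 = 2/5, σ_3 = 0.
On [0, 1], with g_1(x) = a_1 + b_1·x + c_1·x² + d_1·x³: c_1 = σ_1/2 = -4/5, d_1 = (σ_2 - σ_1)/(6h_1) = 1/3, b_1 = Δ_1 - h_1(2σ_1 + σ_2)/6 = -23/15.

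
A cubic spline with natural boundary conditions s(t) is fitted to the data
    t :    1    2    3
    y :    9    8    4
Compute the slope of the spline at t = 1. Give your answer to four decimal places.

-0.2500

Let M_i = s''(x_i). Step sizes h_i = 1, 1; slopes of the chords Δ_i = (y_(i+1) - y_i)/h_i = -1, -4.
  1·M_0 + 4·M_1 + 1·M_2 = 6(Δ_1 - Δ_0) = -18
Natural end conditions: M_0 = M_2 = 0.
Hence M_0 = 0, M_1 = -9/2, M_2 = 0.
On [1, 2], s'(t) = b_0 + 2c_0·(t - 1) + 3d_0·(t - 1)² with b_0 = Δ_0 - h_0(2M_0 + M_1)/6 = -1/4, c_0 = M_0/2 = 0, d_0 = (M_1 - M_0)/(6h_0) = -3/4. So s'(1) = -1/4.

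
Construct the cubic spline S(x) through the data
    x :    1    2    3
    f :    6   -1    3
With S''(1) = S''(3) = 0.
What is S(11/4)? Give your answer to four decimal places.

1.3555

Write M_i for S''(x_i). With h_i = 1, 1 and divided differences Δ_i = -7, 4, the continuity of S' gives the tridiagonal system
  1·M_0 + 4·M_1 + 1·M_2 = 6(Δ_1 - Δ_0) = 66
Natural end conditions: M_0 = M_2 = 0.
Solving: M_0 = 0, M_1 = 33/2, M_2 = 0.
On [2, 3], S(x) = -1 - 3/2·(x - 2) + 33/4·(x - 2)² - 11/4·(x - 2)³.
With (x - 2) = 3/4: S(11/4) = 347/256.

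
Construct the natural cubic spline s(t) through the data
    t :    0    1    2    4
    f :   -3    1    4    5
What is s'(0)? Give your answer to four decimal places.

4.1522

With m_i denoting the second derivative at x_i, h_i = 1, 1, 2, and Δ_i = (y_(i+1) − y_i)/h_i = 4, 3, 1/2:
  1·m_0 + 4·m_1 + 1·m_2 = 6(Δ_1 - Δ_0) = -6
  1·m_1 + 6·m_2 + 2·m_3 = 6(Δ_2 - Δ_1) = -15
Natural end conditions: m_0 = m_3 = 0.
Solving the tridiagonal system: m_0 = 0, m_1 = -21/23, m_2 = -54/23, m_3 = 0.
On [0, 1], s'(t) = b_0 + 2c_0·t + 3d_0·t² with b_0 = Δ_0 - h_0(2m_0 + m_1)/6 = 191/46, c_0 = m_0/2 = 0, d_0 = (m_1 - m_0)/(6h_0) = -7/46. So s'(0) = 191/46.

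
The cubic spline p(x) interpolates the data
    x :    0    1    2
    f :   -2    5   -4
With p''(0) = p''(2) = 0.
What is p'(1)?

Write σ_i for p''(x_i). With h_i = 1, 1 and divided differences Δ_i = 7, -9, the continuity of p' gives the tridiagonal system
  1·σ_0 + 4·σ_1 + 1·σ_2 = 6(Δ_1 - Δ_0) = -96
Natural end conditions: σ_0 = σ_2 = 0.
Solving the tridiagonal system: σ_0 = 0, σ_1 = -24, σ_2 = 0.
On [1, 2], p'(x) = b_1 + 2c_1·(x - 1) + 3d_1·(x - 1)² with b_1 = Δ_1 - h_1(2σ_1 + σ_2)/6 = -1, c_1 = σ_1/2 = -12, d_1 = (σ_2 - σ_1)/(6h_1) = 4. So p'(1) = -1.

-1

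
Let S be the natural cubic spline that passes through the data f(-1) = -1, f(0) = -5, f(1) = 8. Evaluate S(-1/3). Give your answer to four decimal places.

Write σ_i for S''(x_i). With h_i = 1, 1 and divided differences Δ_i = -4, 13, the continuity of S' gives the tridiagonal system
  1·σ_0 + 4·σ_1 + 1·σ_2 = 6(Δ_1 - Δ_0) = 102
Natural end conditions: σ_0 = σ_2 = 0.
Solving the tridiagonal system: σ_0 = 0, σ_1 = 51/2, σ_2 = 0.
On [-1, 0], S(x) = -1 - 33/4·(x + 1) + 0·(x + 1)² + 17/4·(x + 1)³.
With (x + 1) = 2/3: S(-1/3) = -283/54.

-5.2407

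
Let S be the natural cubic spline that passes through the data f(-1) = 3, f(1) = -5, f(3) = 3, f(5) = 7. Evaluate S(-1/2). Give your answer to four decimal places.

With σ_i denoting the second derivative at x_i, h_i = 2, 2, 2, and Δ_i = (y_(i+1) − y_i)/h_i = -4, 4, 2:
  2·σ_0 + 8·σ_1 + 2·σ_2 = 6(Δ_1 - Δ_0) = 48
  2·σ_1 + 8·σ_2 + 2·σ_3 = 6(Δ_2 - Δ_1) = -12
Natural end conditions: σ_0 = σ_3 = 0.
Forward elimination and back-substitution give σ_0 = 0, σ_1 = 34/5, σ_2 = -16/5, σ_3 = 0.
On [-1, 1], S(x) = 3 - 94/15·(x + 1) + 0·(x + 1)² + 17/30·(x + 1)³.
With (x + 1) = 1/2: S(-1/2) = -1/16.

-0.0625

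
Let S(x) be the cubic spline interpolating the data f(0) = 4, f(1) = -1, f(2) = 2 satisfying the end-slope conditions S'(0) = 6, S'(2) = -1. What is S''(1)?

31

With M_i denoting the second derivative at x_i, h_i = 1, 1, and Δ_i = (y_(i+1) − y_i)/h_i = -5, 3:
  1·M_0 + 4·M_1 + 1·M_2 = 6(Δ_1 - Δ_0) = 48
Clamped end conditions give two more equations: 2h_0·M_0 + h_0·M_1 = 6(Δ_0 - S'(0)) = -66 and h_1·M_1 + 2h_1·M_2 = 6(S'(2) - Δ_1) = -24.
Forward elimination and back-substitution give M_0 = -97/2, M_1 = 31, M_2 = -55/2.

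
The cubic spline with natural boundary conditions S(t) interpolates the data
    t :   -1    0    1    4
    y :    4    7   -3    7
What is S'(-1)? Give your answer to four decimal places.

Write m_i for S''(x_i). With h_i = 1, 1, 3 and divided differences Δ_i = 3, -10, 10/3, the continuity of S' gives the tridiagonal system
  1·m_0 + 4·m_1 + 1·m_2 = 6(Δ_1 - Δ_0) = -78
  1·m_1 + 8·m_2 + 3·m_3 = 6(Δ_2 - Δ_1) = 80
Natural end conditions: m_0 = m_3 = 0.
Forward elimination and back-substitution give m_0 = 0, m_1 = -704/31, m_2 = 398/31, m_3 = 0.
On [-1, 0], S'(t) = b_0 + 2c_0·(t + 1) + 3d_0·(t + 1)² with b_0 = Δ_0 - h_0(2m_0 + m_1)/6 = 631/93, c_0 = m_0/2 = 0, d_0 = (m_1 - m_0)/(6h_0) = -352/93. So S'(-1) = 631/93.

6.7849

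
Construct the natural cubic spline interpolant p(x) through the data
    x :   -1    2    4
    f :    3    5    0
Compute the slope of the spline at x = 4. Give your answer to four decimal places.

-3.1333

With m_i denoting the second derivative at x_i, h_i = 3, 2, and Δ_i = (y_(i+1) − y_i)/h_i = 2/3, -5/2:
  3·m_0 + 10·m_1 + 2·m_2 = 6(Δ_1 - Δ_0) = -19
Natural end conditions: m_0 = m_2 = 0.
Forward elimination and back-substitution give m_0 = 0, m_1 = -19/10, m_2 = 0.
On [2, 4], p'(x) = b_1 + 2c_1·(x - 2) + 3d_1·(x - 2)² with b_1 = Δ_1 - h_1(2m_1 + m_2)/6 = -37/30, c_1 = m_1/2 = -19/20, d_1 = (m_2 - m_1)/(6h_1) = 19/120. So p'(4) = -47/15.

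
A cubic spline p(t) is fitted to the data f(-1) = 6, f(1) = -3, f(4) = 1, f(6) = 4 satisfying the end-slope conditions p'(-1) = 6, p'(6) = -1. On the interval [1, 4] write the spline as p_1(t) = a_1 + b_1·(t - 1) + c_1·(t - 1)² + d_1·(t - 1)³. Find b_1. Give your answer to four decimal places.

-5.7708

Let σ_i = p''(x_i). Step sizes h_i = 2, 3, 2; slopes of the chords Δ_i = (y_(i+1) - y_i)/h_i = -9/2, 4/3, 3/2.
  2·σ_0 + 10·σ_1 + 3·σ_2 = 6(Δ_1 - Δ_0) = 35
  3·σ_1 + 10·σ_2 + 2·σ_3 = 6(Δ_2 - Δ_1) = 1
Clamped end conditions give two more equations: 2h_0·σ_0 + h_0·σ_1 = 6(Δ_0 - p'(-1)) = -63 and h_2·σ_2 + 2h_2·σ_3 = 6(p'(6) - Δ_2) = -15.
Hence σ_0 = -947/48, σ_1 = 191/24, σ_2 = -41/24, σ_3 = -139/48.
On [1, 4], with p_1(t) = a_1 + b_1·(t - 1) + c_1·(t - 1)² + d_1·(t - 1)³: c_1 = σ_1/2 = 191/48, d_1 = (σ_2 - σ_1)/(6h_1) = -29/54, b_1 = Δ_1 - h_1(2σ_1 + σ_2)/6 = -277/48.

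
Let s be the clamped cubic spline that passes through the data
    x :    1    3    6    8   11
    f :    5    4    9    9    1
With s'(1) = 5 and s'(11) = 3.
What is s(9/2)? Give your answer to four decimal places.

5.1869

Write m_i for s''(x_i). With h_i = 2, 3, 2, 3 and divided differences Δ_i = -1/2, 5/3, 0, -8/3, the continuity of s' gives the tridiagonal system
  2·m_0 + 10·m_1 + 3·m_2 = 6(Δ_1 - Δ_0) = 13
  3·m_1 + 10·m_2 + 2·m_3 = 6(Δ_2 - Δ_1) = -10
  2·m_2 + 10·m_3 + 3·m_4 = 6(Δ_3 - Δ_2) = -16
Clamped end conditions give two more equations: 2h_0·m_0 + h_0·m_1 = 6(Δ_0 - s'(1)) = -33 and h_3·m_3 + 2h_3·m_4 = 6(s'(11) - Δ_3) = 34.
Solving: m_0 = -17617/1740, m_1 = 1631/435, m_2 = -1231/870, m_3 = -1544/435, m_4 = 1079/145.
On [3, 6], s(x) = 4 - 2393/1740·(x - 3) + 1631/870·(x - 3)² - 4493/15660·(x - 3)³.
With (x - 3) = 3/2: s(9/2) = 24067/4640.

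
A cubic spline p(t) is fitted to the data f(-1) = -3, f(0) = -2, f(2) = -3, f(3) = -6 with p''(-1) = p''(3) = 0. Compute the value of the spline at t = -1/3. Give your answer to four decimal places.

-2.2870

Let M_i = p''(x_i). Step sizes h_i = 1, 2, 1; slopes of the chords Δ_i = (y_(i+1) - y_i)/h_i = 1, -1/2, -3.
  1·M_0 + 6·M_1 + 2·M_2 = 6(Δ_1 - Δ_0) = -9
  2·M_1 + 6·M_2 + 1·M_3 = 6(Δ_2 - Δ_1) = -15
Natural end conditions: M_0 = M_3 = 0.
Solving: M_0 = 0, M_1 = -3/4, M_2 = -9/4, M_3 = 0.
On [-1, 0], p(t) = -3 + 9/8·(t + 1) + 0·(t + 1)² - 1/8·(t + 1)³.
With (t + 1) = 2/3: p(-1/3) = -247/108.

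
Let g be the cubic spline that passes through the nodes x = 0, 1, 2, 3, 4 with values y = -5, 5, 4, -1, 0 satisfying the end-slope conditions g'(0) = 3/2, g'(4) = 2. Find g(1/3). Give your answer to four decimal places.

With m_i denoting the second derivative at x_i, h_i = 1, 1, 1, 1, and Δ_i = (y_(i+1) − y_i)/h_i = 10, -1, -5, 1:
  1·m_0 + 4·m_1 + 1·m_2 = 6(Δ_1 - Δ_0) = -66
  1·m_1 + 4·m_2 + 1·m_3 = 6(Δ_2 - Δ_1) = -24
  1·m_2 + 4·m_3 + 1·m_4 = 6(Δ_3 - Δ_2) = 36
Clamped end conditions give two more equations: 2h_0·m_0 + h_0·m_1 = 6(Δ_0 - g'(0)) = 51 and h_3·m_3 + 2h_3·m_4 = 6(g'(4) - Δ_3) = 6.
Solving the tridiagonal system: m_0 = 2143/56, m_1 = -715/28, m_2 = -17/8, m_3 = 281/28, m_4 = -113/56.
On [0, 1], g(x) = -5 + 3/2·x + 2143/112·x² - 1191/112·x³.
With x = 1/3: g(1/3) = -155/56.

-2.7679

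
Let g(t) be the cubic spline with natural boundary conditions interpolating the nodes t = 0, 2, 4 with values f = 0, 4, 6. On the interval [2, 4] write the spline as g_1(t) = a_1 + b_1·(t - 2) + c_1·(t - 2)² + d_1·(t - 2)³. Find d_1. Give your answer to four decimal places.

0.0625

Write M_i for g''(x_i). With h_i = 2, 2 and divided differences Δ_i = 2, 1, the continuity of g' gives the tridiagonal system
  2·M_0 + 8·M_1 + 2·M_2 = 6(Δ_1 - Δ_0) = -6
Natural end conditions: M_0 = M_2 = 0.
Hence M_0 = 0, M_1 = -3/4, M_2 = 0.
On [2, 4], with g_1(t) = a_1 + b_1·(t - 2) + c_1·(t - 2)² + d_1·(t - 2)³: c_1 = M_1/2 = -3/8, d_1 = (M_2 - M_1)/(6h_1) = 1/16, b_1 = Δ_1 - h_1(2M_1 + M_2)/6 = 3/2.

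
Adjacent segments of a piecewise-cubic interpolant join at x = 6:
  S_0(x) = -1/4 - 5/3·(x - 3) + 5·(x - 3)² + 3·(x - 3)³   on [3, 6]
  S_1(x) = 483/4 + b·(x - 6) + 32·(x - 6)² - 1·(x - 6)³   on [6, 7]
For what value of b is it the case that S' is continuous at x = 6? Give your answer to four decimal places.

109.3333

S_0'(x) = -5/3 + 10·(x - 3) + 9·(x - 3)², so S_0'(6) = 328/3. On the right, S_1'(6) = b, so b = 328/3.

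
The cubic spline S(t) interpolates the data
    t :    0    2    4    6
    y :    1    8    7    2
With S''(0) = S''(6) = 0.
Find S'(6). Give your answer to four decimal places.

Let M_i = S''(x_i). Step sizes h_i = 2, 2, 2; slopes of the chords Δ_i = (y_(i+1) - y_i)/h_i = 7/2, -1/2, -5/2.
  2·M_0 + 8·M_1 + 2·M_2 = 6(Δ_1 - Δ_0) = -24
  2·M_1 + 8·M_2 + 2·M_3 = 6(Δ_2 - Δ_1) = -12
Natural end conditions: M_0 = M_3 = 0.
Hence M_0 = 0, M_1 = -14/5, M_2 = -4/5, M_3 = 0.
On [4, 6], S'(t) = b_2 + 2c_2·(t - 4) + 3d_2·(t - 4)² with b_2 = Δ_2 - h_2(2M_2 + M_3)/6 = -59/30, c_2 = M_2/2 = -2/5, d_2 = (M_3 - M_2)/(6h_2) = 1/15. So S'(6) = -83/30.

-2.7667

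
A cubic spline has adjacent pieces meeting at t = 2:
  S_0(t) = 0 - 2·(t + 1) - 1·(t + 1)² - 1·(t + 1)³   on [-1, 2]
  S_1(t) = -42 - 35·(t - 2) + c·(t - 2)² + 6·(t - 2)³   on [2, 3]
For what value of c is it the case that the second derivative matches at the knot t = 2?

S_0''(t) = -2 - 6·(t + 1), so S_0''(2) = -20. On the right, S_1''(2) = 2c, so c = -10.

-10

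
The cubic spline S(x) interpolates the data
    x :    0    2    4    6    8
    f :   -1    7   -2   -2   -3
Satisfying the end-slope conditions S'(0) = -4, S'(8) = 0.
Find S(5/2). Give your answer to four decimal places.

Put M_i = S'' at the i-th knot. Here h = (2, 2, 2, 2) and Δ = (4, -9/2, 0, -1/2), so the interior equations h_(i-1)·M_(i-1) + 2(h_(i-1)+h_i)·M_i + h_i·M_(i+1) = 6(Δ_i − Δ_(i-1)) read
  2·M_0 + 8·M_1 + 2·M_2 = 6(Δ_1 - Δ_0) = -51
  2·M_1 + 8·M_2 + 2·M_3 = 6(Δ_2 - Δ_1) = 27
  2·M_2 + 8·M_3 + 2·M_4 = 6(Δ_3 - Δ_2) = -3
Clamped end conditions give two more equations: 2h_0·M_0 + h_0·M_1 = 6(Δ_0 - S'(0)) = 48 and h_3·M_3 + 2h_3·M_4 = 6(S'(8) - Δ_3) = 3.
Solving: M_0 = 515/28, M_1 = -179/14, M_2 = 29/4, M_3 = -19/7, M_4 = 59/28.
On [2, 4], S(x) = 7 + 45/28·(x - 2) - 179/28·(x - 2)² + 187/112·(x - 2)³.
With (x - 2) = 1/2: S(5/2) = 821/128.

6.4141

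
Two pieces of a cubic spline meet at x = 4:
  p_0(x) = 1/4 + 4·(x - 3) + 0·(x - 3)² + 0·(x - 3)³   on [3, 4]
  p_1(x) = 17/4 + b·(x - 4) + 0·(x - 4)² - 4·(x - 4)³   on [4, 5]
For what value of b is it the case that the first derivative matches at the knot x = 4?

4

p_0'(x) = 4 + 0·(x - 3) + 0·(x - 3)², so p_0'(4) = 4. On the right, p_1'(4) = b, so b = 4.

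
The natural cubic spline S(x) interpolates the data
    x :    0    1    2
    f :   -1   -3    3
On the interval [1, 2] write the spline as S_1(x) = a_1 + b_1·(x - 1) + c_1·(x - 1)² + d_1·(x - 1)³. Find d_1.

Write m_i for S''(x_i). With h_i = 1, 1 and divided differences Δ_i = -2, 6, the continuity of S' gives the tridiagonal system
  1·m_0 + 4·m_1 + 1·m_2 = 6(Δ_1 - Δ_0) = 48
Natural end conditions: m_0 = m_2 = 0.
Solving: m_0 = 0, m_1 = 12, m_2 = 0.
On [1, 2], with S_1(x) = a_1 + b_1·(x - 1) + c_1·(x - 1)² + d_1·(x - 1)³: c_1 = m_1/2 = 6, d_1 = (m_2 - m_1)/(6h_1) = -2, b_1 = Δ_1 - h_1(2m_1 + m_2)/6 = 2.

-2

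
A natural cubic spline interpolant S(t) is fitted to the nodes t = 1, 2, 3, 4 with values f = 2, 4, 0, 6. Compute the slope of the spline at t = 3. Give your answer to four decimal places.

With M_i denoting the second derivative at x_i, h_i = 1, 1, 1, and Δ_i = (y_(i+1) − y_i)/h_i = 2, -4, 6:
  1·M_0 + 4·M_1 + 1·M_2 = 6(Δ_1 - Δ_0) = -36
  1·M_1 + 4·M_2 + 1·M_3 = 6(Δ_2 - Δ_1) = 60
Natural end conditions: M_0 = M_3 = 0.
Forward elimination and back-substitution give M_0 = 0, M_1 = -68/5, M_2 = 92/5, M_3 = 0.
On [3, 4], S'(t) = b_2 + 2c_2·(t - 3) + 3d_2·(t - 3)² with b_2 = Δ_2 - h_2(2M_2 + M_3)/6 = -2/15, c_2 = M_2/2 = 46/5, d_2 = (M_3 - M_2)/(6h_2) = -46/15. So S'(3) = -2/15.

-0.1333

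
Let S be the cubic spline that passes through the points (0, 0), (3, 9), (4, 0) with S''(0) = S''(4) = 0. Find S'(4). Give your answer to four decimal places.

-10.5000

With M_i denoting the second derivative at x_i, h_i = 3, 1, and Δ_i = (y_(i+1) − y_i)/h_i = 3, -9:
  3·M_0 + 8·M_1 + 1·M_2 = 6(Δ_1 - Δ_0) = -72
Natural end conditions: M_0 = M_2 = 0.
Solving: M_0 = 0, M_1 = -9, M_2 = 0.
On [3, 4], S'(t) = b_1 + 2c_1·(t - 3) + 3d_1·(t - 3)² with b_1 = Δ_1 - h_1(2M_1 + M_2)/6 = -6, c_1 = M_1/2 = -9/2, d_1 = (M_2 - M_1)/(6h_1) = 3/2. So S'(4) = -21/2.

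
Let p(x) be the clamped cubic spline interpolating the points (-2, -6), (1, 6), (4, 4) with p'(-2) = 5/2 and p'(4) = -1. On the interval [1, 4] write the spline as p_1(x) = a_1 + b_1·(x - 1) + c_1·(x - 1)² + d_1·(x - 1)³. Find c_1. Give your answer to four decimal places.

-1.7500

With M_i denoting the second derivative at x_i, h_i = 3, 3, and Δ_i = (y_(i+1) − y_i)/h_i = 4, -2/3:
  3·M_0 + 12·M_1 + 3·M_2 = 6(Δ_1 - Δ_0) = -28
Clamped end conditions give two more equations: 2h_0·M_0 + h_0·M_1 = 6(Δ_0 - p'(-2)) = 9 and h_1·M_1 + 2h_1·M_2 = 6(p'(4) - Δ_1) = -2.
Forward elimination and back-substitution give M_0 = 13/4, M_1 = -7/2, M_2 = 17/12.
On [1, 4], with p_1(x) = a_1 + b_1·(x - 1) + c_1·(x - 1)² + d_1·(x - 1)³: c_1 = M_1/2 = -7/4, d_1 = (M_2 - M_1)/(6h_1) = 59/216, b_1 = Δ_1 - h_1(2M_1 + M_2)/6 = 17/8.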